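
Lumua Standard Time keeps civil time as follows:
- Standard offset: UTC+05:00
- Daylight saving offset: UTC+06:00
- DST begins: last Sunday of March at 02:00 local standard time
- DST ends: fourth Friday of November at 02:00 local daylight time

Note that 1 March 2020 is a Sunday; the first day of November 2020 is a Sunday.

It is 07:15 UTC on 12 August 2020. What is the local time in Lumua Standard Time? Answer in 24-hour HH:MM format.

1 March 2020 is a Sunday, so Sundays fall on 1, 8, 15, 22, 29; the last is March 29.
1 November 2020 is a Sunday, so the first Friday is November 6 and the fourth is November 27.
At the standard offset (UTC+05:00), 07:15 UTC + 5h = 12:15 Lumua Standard Time standard time.
Daylight saving runs 29 March – 27 November; the standard-time date in Lumua Standard Time, 12 August 2020, is inside that window, so Lumua Standard Time is at UTC+06:00.
07:15 UTC + 6h = 13:15 local.

13:15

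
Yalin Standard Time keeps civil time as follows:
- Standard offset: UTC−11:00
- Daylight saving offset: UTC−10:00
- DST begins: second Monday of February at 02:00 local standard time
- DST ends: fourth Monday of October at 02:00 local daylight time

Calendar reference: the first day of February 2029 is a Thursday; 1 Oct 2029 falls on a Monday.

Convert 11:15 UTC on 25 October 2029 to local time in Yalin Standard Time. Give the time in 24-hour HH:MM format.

00:15

1 February 2029 is a Thursday, so the first Monday is February 5 and the second is February 12.
1 October 2029 is a Monday, so the first Monday is October 1 and the fourth is October 22.
At the standard offset (UTC−11:00), 11:15 UTC − 11h = 00:15 Yalin Standard Time standard time.
The standard-time date in Yalin Standard Time, 25 October 2029, is outside the daylight-saving period (12 February – 22 October), so Yalin Standard Time is on standard time, UTC−11:00.
11:15 UTC − 11h = 00:15 local.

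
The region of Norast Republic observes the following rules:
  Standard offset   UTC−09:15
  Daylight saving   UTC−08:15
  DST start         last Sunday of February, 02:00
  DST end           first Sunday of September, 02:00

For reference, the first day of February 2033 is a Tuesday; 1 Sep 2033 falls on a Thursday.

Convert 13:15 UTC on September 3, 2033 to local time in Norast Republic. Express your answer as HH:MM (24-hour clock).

1 February 2033 is a Tuesday, so Sundays fall on 6, 13, 20, 27; the last is February 27.
1 September 2033 is a Thursday, so the first Sunday is September 4.
At the standard offset (UTC−09:15), 13:15 UTC − 9h15m = 04:00 Norast Republic standard time.
The standard-time date in Norast Republic, September 3, 2033, lies within the daylight-saving period (27 February – 4 September), so Norast Republic is on daylight time, UTC−08:15.
13:15 UTC − 8h15m = 05:00 local.

05:00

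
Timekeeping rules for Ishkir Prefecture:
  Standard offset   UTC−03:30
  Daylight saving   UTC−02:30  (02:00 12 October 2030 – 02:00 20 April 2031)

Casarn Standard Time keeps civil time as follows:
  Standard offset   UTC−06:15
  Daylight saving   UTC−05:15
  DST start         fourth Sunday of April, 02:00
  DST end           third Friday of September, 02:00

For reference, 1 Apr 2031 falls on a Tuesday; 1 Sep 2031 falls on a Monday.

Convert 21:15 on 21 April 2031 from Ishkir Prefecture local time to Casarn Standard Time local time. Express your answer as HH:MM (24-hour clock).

18:30

21 April 2031 does not fall between 12 October 2030 and 20 April 2031, so daylight saving is not in effect and Ishkir Prefecture is at UTC−03:30.
21:15 Ishkir Prefecture + 3h30m = 00:45 UTC (rolling into the next day, 22 April 2031).
1 April 2031 is a Tuesday, so the first Sunday is April 6 and the fourth is April 27.
1 September 2031 is a Monday, so the first Friday is September 5 and the third is September 19.
At the standard offset (UTC−06:15), 00:45 UTC − 6h15m = 18:30 Casarn Standard Time standard time (rolling into the previous day, 21 April 2031).
Daylight saving runs 27 April – 19 September; the standard-time date in Casarn Standard Time, 21 April 2031, is outside that window, so Casarn Standard Time is on standard time at UTC−06:15.
00:45 UTC − 6h15m = 18:30 Casarn Standard Time (rolling into the previous day, 21 April 2031).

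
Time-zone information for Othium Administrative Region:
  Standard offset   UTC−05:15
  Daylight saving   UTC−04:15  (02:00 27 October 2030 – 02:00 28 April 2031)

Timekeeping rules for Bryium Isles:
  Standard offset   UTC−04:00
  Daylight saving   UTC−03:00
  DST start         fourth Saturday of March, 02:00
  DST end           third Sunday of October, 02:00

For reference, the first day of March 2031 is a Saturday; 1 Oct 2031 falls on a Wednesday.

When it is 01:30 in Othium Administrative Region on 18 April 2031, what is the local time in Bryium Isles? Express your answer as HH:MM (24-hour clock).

02:45

18 April 2031 falls between 27 October 2030 and 28 April 2031, so daylight saving is in effect and Othium Administrative Region is at UTC−04:15.
01:30 Othium Administrative Region + 4h15m = 05:45 UTC.
1 March 2031 is a Saturday, so the first Saturday is March 1 and the fourth is March 22.
1 October 2031 is a Wednesday, so the first Sunday is October 5 and the third is October 19.
At the standard offset (UTC−04:00), 05:45 UTC − 4h = 01:45 Bryium Isles standard time.
Daylight saving runs 22 March – 19 October; the standard-time date in Bryium Isles, 18 April 2031, is inside that window, so Bryium Isles is at UTC−03:00.
05:45 UTC − 3h = 02:45 Bryium Isles.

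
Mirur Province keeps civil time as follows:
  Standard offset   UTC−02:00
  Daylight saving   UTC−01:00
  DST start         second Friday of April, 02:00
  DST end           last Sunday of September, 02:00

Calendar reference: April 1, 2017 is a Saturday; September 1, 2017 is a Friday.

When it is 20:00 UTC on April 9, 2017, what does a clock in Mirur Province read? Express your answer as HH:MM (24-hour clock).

18:00

1 April 2017 is a Saturday, so the first Friday is April 7 and the second is April 14.
1 September 2017 is a Friday, so Sundays fall on 3, 10, 17, 24; the last is September 24.
At the standard offset (UTC−02:00), 20:00 UTC − 2h = 18:00 Mirur Province standard time.
Daylight saving runs 14 April – 24 September; the standard-time date in Mirur Province, April 9, 2017, is outside that window, so Mirur Province is on standard time at UTC−02:00.
20:00 UTC − 2h = 18:00 local.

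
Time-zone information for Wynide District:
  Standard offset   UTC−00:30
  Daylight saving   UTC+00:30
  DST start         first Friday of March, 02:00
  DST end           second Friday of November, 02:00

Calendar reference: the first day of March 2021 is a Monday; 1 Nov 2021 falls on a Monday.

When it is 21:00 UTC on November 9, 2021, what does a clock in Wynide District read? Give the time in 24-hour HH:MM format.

21:30

1 March 2021 is a Monday, so the first Friday is March 5.
1 November 2021 is a Monday, so the first Friday is November 5 and the second is November 12.
At the standard offset (UTC−00:30), 21:00 UTC − 0h30m = 20:30 Wynide District standard time.
The standard-time date in Wynide District, November 9, 2021, lies within the daylight-saving period (5 March – 12 November), so Wynide District is on daylight time, UTC+00:30.
21:00 UTC + 0h30m = 21:30 local.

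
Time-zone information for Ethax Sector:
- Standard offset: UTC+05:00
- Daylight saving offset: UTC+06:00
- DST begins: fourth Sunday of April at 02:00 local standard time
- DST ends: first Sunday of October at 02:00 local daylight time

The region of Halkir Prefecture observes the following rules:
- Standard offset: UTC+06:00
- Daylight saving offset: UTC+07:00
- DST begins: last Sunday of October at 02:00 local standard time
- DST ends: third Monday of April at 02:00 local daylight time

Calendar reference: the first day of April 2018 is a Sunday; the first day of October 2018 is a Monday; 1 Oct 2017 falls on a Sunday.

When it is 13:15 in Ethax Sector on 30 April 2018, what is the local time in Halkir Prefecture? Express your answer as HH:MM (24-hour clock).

13:15

1 April 2018 is a Sunday, so the first Sunday is April 1 and the fourth is April 22.
1 October 2018 is a Monday, so the first Sunday is October 7.
30 April 2018 falls between 22 April and 7 October, so daylight saving is in effect and Ethax Sector is at UTC+06:00.
13:15 Ethax Sector − 6h = 07:15 UTC.
1 October 2017 is a Sunday, so Sundays fall on 1, 8, 15, 22, 29; the last is October 29.
1 April 2018 is a Sunday, so the first Monday is April 2 and the third is April 16.
At the standard offset (UTC+06:00), 07:15 UTC + 6h = 13:15 Halkir Prefecture standard time.
Daylight saving runs 29 October 2017 – 16 April 2018; the standard-time date in Halkir Prefecture, 30 April 2018, is outside that window, so Halkir Prefecture is on standard time at UTC+06:00.
07:15 UTC + 6h = 13:15 Halkir Prefecture.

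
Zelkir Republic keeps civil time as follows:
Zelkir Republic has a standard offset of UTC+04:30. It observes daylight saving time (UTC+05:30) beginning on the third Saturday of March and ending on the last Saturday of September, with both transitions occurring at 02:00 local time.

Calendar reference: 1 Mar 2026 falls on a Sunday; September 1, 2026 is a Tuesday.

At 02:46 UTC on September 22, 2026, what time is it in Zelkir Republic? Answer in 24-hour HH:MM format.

08:16

1 March 2026 is a Sunday, so the first Saturday is March 7 and the third is March 21.
1 September 2026 is a Tuesday, so Saturdays fall on 5, 12, 19, 26; the last is September 26.
At the standard offset (UTC+04:30), 02:46 UTC + 4h30m = 07:16 Zelkir Republic standard time.
Daylight saving runs 21 March – 26 September; the standard-time date in Zelkir Republic, September 22, 2026, is inside that window, so Zelkir Republic is at UTC+05:30.
02:46 UTC + 5h30m = 08:16 local.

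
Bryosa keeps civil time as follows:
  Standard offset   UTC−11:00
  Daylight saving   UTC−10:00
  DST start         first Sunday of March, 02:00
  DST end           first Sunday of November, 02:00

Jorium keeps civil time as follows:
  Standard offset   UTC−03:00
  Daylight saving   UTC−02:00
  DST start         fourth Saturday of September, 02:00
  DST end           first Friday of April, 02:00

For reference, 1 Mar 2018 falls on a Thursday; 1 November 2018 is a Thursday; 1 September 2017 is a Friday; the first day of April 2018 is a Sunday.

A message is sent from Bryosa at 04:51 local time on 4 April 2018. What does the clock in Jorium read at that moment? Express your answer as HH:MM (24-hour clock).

1 March 2018 is a Thursday, so the first Sunday is March 4.
1 November 2018 is a Thursday, so the first Sunday is November 4.
Daylight saving runs 4 March – 4 November; 4 April 2018 is inside that window, so Bryosa is at UTC−10:00.
04:51 Bryosa + 10h = 14:51 UTC.
1 September 2017 is a Friday, so the first Saturday is September 2 and the fourth is September 23.
1 April 2018 is a Sunday, so the first Friday is April 6.
At the standard offset (UTC−03:00), 14:51 UTC − 3h = 11:51 Jorium standard time.
Daylight saving runs 23 September 2017 – 6 April 2018; the standard-time date in Jorium, 4 April 2018, is inside that window, so Jorium is at UTC−02:00.
14:51 UTC − 2h = 12:51 Jorium.

12:51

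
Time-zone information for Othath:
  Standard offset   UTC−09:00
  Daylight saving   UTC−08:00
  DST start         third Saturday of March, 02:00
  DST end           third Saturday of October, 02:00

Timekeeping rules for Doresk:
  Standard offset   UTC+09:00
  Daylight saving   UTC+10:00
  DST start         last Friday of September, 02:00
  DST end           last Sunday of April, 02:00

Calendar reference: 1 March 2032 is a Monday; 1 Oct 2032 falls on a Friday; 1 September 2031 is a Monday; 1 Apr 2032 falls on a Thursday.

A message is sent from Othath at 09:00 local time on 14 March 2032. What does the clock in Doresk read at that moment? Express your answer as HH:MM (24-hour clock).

1 March 2032 is a Monday, so the first Saturday is March 6 and the third is March 20.
1 October 2032 is a Friday, so the first Saturday is October 2 and the third is October 16.
14 March 2032 does not fall between 20 March and 16 October, so daylight saving is not in effect and Othath is at UTC−09:00.
09:00 Othath + 9h = 18:00 UTC.
1 September 2031 is a Monday, so Fridays fall on 5, 12, 19, 26; the last is September 26.
1 April 2032 is a Thursday, so Sundays fall on 4, 11, 18, 25; the last is April 25.
At the standard offset (UTC+09:00), 18:00 UTC + 9h = 03:00 Doresk standard time (rolling into the next day, 15 March 2032).
Daylight saving runs 26 September 2031 – 25 April 2032; the standard-time date in Doresk, 15 March 2032, is inside that window, so Doresk is at UTC+10:00.
18:00 UTC + 10h = 04:00 Doresk (rolling into the next day, 15 March 2032).

04:00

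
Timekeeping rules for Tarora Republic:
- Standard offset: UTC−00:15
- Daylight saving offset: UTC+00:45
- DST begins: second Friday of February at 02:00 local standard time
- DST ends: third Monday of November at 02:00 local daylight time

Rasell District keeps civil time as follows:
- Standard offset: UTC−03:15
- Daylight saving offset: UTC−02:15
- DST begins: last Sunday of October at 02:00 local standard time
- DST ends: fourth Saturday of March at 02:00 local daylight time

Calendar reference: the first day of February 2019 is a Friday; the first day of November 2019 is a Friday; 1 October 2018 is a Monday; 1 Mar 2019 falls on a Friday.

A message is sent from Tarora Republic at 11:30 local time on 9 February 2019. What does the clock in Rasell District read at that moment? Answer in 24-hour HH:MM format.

1 February 2019 is a Friday, so the first Friday is February 1 and the second is February 8.
1 November 2019 is a Friday, so the first Monday is November 4 and the third is November 18.
9 February 2019 falls between 8 February and 18 November, so daylight saving is in effect and Tarora Republic is at UTC+00:45.
11:30 Tarora Republic − 0h45m = 10:45 UTC.
1 October 2018 is a Monday, so Sundays fall on 7, 14, 21, 28; the last is October 28.
1 March 2019 is a Friday, so the first Saturday is March 2 and the fourth is March 23.
At the standard offset (UTC−03:15), 10:45 UTC − 3h15m = 07:30 Rasell District standard time.
The standard-time date in Rasell District, 9 February 2019, falls between 28 October 2018 and 23 March 2019, so daylight saving is in effect and Rasell District is at UTC−02:15.
10:45 UTC − 2h15m = 08:30 Rasell District.

08:30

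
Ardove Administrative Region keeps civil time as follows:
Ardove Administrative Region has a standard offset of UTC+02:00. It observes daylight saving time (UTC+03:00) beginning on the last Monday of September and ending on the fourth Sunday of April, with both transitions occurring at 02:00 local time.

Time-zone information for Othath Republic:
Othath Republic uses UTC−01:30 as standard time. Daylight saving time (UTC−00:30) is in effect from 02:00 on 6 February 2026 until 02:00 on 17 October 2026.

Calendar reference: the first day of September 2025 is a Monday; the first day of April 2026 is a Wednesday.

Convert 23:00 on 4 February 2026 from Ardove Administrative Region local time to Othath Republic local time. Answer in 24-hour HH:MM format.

18:30

1 September 2025 is a Monday, so Mondays fall on 1, 8, 15, 22, 29; the last is September 29.
1 April 2026 is a Wednesday, so the first Sunday is April 5 and the fourth is April 26.
4 February 2026 lies within the daylight-saving period (29 September 2025 – 26 April 2026), so Ardove Administrative Region is on daylight time, UTC+03:00.
23:00 Ardove Administrative Region − 3h = 20:00 UTC.
At the standard offset (UTC−01:30), 20:00 UTC − 1h30m = 18:30 Othath Republic standard time.
The standard-time date in Othath Republic, 4 February 2026, is outside the daylight-saving period (6 February – 17 October), so Othath Republic is on standard time, UTC−01:30.
20:00 UTC − 1h30m = 18:30 Othath Republic.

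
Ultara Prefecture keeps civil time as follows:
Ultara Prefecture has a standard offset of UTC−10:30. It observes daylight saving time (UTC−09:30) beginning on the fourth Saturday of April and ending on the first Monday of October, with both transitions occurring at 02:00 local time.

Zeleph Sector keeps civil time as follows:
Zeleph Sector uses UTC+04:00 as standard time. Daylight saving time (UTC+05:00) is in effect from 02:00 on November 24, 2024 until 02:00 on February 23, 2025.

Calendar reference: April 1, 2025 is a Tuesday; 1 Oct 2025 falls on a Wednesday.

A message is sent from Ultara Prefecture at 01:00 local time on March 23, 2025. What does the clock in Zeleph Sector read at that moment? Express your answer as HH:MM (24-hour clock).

15:30

1 April 2025 is a Tuesday, so the first Saturday is April 5 and the fourth is April 26.
1 October 2025 is a Wednesday, so the first Monday is October 6.
Daylight saving runs 26 April – 6 October; March 23, 2025 is outside that window, so Ultara Prefecture is on standard time at UTC−10:30.
01:00 Ultara Prefecture + 10h30m = 11:30 UTC.
At the standard offset (UTC+04:00), 11:30 UTC + 4h = 15:30 Zeleph Sector standard time.
The standard-time date in Zeleph Sector, March 23, 2025, is outside the daylight-saving period (24 November 2024 – 23 February 2025), so Zeleph Sector is on standard time, UTC+04:00.
11:30 UTC + 4h = 15:30 Zeleph Sector.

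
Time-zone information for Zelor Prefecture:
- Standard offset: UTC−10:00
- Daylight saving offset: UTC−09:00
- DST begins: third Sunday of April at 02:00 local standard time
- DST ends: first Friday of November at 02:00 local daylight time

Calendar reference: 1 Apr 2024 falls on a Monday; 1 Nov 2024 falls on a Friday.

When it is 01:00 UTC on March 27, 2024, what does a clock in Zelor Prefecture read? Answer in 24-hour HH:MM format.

1 April 2024 is a Monday, so the first Sunday is April 7 and the third is April 21.
1 November 2024 is a Friday, so the first Friday is November 1.
At the standard offset (UTC−10:00), 01:00 UTC − 10h = 15:00 Zelor Prefecture standard time (rolling into the previous day, 26 March 2024).
The standard-time date in Zelor Prefecture, March 26, 2024, is outside the daylight-saving period (21 April – 1 November), so Zelor Prefecture is on standard time, UTC−10:00.
01:00 UTC − 10h = 15:00 local (rolling into the previous day, 26 March 2024).

15:00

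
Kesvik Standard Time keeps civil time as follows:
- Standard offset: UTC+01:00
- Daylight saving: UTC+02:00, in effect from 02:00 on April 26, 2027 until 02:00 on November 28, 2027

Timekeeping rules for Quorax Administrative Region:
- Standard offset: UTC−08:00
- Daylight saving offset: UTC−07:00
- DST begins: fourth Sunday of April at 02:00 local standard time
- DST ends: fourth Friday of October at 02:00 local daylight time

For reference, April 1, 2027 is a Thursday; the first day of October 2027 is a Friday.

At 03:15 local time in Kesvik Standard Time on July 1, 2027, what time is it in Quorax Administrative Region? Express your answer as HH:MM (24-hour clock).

Daylight saving runs 26 April – 28 November; July 1, 2027 is inside that window, so Kesvik Standard Time is at UTC+02:00.
03:15 Kesvik Standard Time − 2h = 01:15 UTC.
1 April 2027 is a Thursday, so the first Sunday is April 4 and the fourth is April 25.
1 October 2027 is a Friday, so the first Friday is October 1 and the fourth is October 22.
At the standard offset (UTC−08:00), 01:15 UTC − 8h = 17:15 Quorax Administrative Region standard time (rolling into the previous day, 30 June 2027).
The standard-time date in Quorax Administrative Region, June 30, 2027, falls between 25 April and 22 October, so daylight saving is in effect and Quorax Administrative Region is at UTC−07:00.
01:15 UTC − 7h = 18:15 Quorax Administrative Region (rolling into the previous day, 30 June 2027).

18:15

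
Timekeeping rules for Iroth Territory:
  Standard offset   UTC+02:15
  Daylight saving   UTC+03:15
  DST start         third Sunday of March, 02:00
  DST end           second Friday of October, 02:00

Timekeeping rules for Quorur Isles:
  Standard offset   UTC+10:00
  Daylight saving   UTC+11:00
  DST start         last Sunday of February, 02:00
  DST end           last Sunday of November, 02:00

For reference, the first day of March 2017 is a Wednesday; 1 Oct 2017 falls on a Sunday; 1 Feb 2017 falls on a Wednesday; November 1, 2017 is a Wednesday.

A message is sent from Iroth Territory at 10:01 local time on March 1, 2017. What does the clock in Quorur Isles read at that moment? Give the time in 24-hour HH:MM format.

18:46

1 March 2017 is a Wednesday, so the first Sunday is March 5 and the third is March 19.
1 October 2017 is a Sunday, so the first Friday is October 6 and the second is October 13.
Daylight saving runs 19 March – 13 October; March 1, 2017 is outside that window, so Iroth Territory is on standard time at UTC+02:15.
10:01 Iroth Territory − 2h15m = 07:46 UTC.
1 February 2017 is a Wednesday, so Sundays fall on 5, 12, 19, 26; the last is February 26.
1 November 2017 is a Wednesday, so Sundays fall on 5, 12, 19, 26; the last is November 26.
At the standard offset (UTC+10:00), 07:46 UTC + 10h = 17:46 Quorur Isles standard time.
The standard-time date in Quorur Isles, March 1, 2017, falls between 26 February and 26 November, so daylight saving is in effect and Quorur Isles is at UTC+11:00.
07:46 UTC + 11h = 18:46 Quorur Isles.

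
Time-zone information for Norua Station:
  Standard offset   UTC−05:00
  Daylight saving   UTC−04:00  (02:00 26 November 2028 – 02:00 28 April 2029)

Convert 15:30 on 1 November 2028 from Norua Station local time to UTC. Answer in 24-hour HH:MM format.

1 November 2028 is outside the daylight-saving period (26 November 2028 – 28 April 2029), so Norua Station is on standard time, UTC−05:00.
15:30 local + 5h = 20:30 UTC.

20:30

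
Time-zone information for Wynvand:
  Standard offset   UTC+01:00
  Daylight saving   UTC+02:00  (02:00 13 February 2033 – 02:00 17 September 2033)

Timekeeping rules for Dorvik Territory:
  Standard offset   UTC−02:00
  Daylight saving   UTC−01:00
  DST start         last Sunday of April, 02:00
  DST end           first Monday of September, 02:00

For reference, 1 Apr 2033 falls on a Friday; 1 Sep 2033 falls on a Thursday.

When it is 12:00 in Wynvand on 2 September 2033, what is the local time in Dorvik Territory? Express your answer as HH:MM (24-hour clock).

09:00

2 September 2033 falls between 13 February and 17 September, so daylight saving is in effect and Wynvand is at UTC+02:00.
12:00 Wynvand − 2h = 10:00 UTC.
1 April 2033 is a Friday, so Sundays fall on 3, 10, 17, 24; the last is April 24.
1 September 2033 is a Thursday, so the first Monday is September 5.
At the standard offset (UTC−02:00), 10:00 UTC − 2h = 08:00 Dorvik Territory standard time.
The standard-time date in Dorvik Territory, 2 September 2033, falls between 24 April and 5 September, so daylight saving is in effect and Dorvik Territory is at UTC−01:00.
10:00 UTC − 1h = 09:00 Dorvik Territory.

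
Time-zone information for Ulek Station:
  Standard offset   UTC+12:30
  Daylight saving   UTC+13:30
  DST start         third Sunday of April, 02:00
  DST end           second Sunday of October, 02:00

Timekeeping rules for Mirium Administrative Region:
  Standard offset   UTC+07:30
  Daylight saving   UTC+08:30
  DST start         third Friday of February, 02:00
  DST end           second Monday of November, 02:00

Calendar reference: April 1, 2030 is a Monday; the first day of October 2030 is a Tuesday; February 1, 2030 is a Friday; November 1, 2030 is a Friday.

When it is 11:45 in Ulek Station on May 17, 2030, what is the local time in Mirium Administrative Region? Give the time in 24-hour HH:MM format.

1 April 2030 is a Monday, so the first Sunday is April 7 and the third is April 21.
1 October 2030 is a Tuesday, so the first Sunday is October 6 and the second is October 13.
May 17, 2030 lies within the daylight-saving period (21 April – 13 October), so Ulek Station is on daylight time, UTC+13:30.
11:45 Ulek Station − 13h30m = 22:15 UTC (rolling into the previous day, 16 May 2030).
1 February 2030 is a Friday, so the first Friday is February 1 and the third is February 15.
1 November 2030 is a Friday, so the first Monday is November 4 and the second is November 11.
At the standard offset (UTC+07:30), 22:15 UTC + 7h30m = 05:45 Mirium Administrative Region standard time (rolling into the next day, 17 May 2030).
The standard-time date in Mirium Administrative Region, May 17, 2030, falls between 15 February and 11 November, so daylight saving is in effect and Mirium Administrative Region is at UTC+08:30.
22:15 UTC + 8h30m = 06:45 Mirium Administrative Region (rolling into the next day, 17 May 2030).

06:45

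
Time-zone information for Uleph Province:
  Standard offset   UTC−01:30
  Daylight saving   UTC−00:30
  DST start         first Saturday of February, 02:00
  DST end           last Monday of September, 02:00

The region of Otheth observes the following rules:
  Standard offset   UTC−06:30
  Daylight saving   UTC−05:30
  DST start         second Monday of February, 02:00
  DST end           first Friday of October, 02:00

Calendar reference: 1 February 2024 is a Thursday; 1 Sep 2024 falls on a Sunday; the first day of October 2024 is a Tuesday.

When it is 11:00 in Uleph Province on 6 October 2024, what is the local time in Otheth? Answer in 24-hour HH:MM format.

1 February 2024 is a Thursday, so the first Saturday is February 3.
1 September 2024 is a Sunday, so Mondays fall on 2, 9, 16, 23, 30; the last is September 30.
6 October 2024 is outside the daylight-saving period (3 February – 30 September), so Uleph Province is on standard time, UTC−01:30.
11:00 Uleph Province + 1h30m = 12:30 UTC.
1 February 2024 is a Thursday, so the first Monday is February 5 and the second is February 12.
1 October 2024 is a Tuesday, so the first Friday is October 4.
At the standard offset (UTC−06:30), 12:30 UTC − 6h30m = 06:00 Otheth standard time.
Daylight saving runs 12 February – 4 October; the standard-time date in Otheth, 6 October 2024, is outside that window, so Otheth is on standard time at UTC−06:30.
12:30 UTC − 6h30m = 06:00 Otheth.

06:00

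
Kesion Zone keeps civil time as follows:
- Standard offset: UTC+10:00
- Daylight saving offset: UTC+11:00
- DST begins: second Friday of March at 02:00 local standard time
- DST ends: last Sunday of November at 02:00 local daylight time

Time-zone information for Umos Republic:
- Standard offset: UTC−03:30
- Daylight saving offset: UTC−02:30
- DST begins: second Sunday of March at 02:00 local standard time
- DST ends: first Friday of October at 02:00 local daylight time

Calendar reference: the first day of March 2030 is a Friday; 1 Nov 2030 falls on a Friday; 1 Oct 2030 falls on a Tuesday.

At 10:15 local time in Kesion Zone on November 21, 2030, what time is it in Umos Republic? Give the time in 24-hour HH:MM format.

1 March 2030 is a Friday, so the first Friday is March 1 and the second is March 8.
1 November 2030 is a Friday, so Sundays fall on 3, 10, 17, 24; the last is November 24.
November 21, 2030 lies within the daylight-saving period (8 March – 24 November), so Kesion Zone is on daylight time, UTC+11:00.
10:15 Kesion Zone − 11h = 23:15 UTC (rolling into the previous day, 20 November 2030).
1 March 2030 is a Friday, so the first Sunday is March 3 and the second is March 10.
1 October 2030 is a Tuesday, so the first Friday is October 4.
At the standard offset (UTC−03:30), 23:15 UTC − 3h30m = 19:45 Umos Republic standard time.
The standard-time date in Umos Republic, November 20, 2030, is outside the daylight-saving period (10 March – 4 October), so Umos Republic is on standard time, UTC−03:30.
23:15 UTC − 3h30m = 19:45 Umos Republic.

19:45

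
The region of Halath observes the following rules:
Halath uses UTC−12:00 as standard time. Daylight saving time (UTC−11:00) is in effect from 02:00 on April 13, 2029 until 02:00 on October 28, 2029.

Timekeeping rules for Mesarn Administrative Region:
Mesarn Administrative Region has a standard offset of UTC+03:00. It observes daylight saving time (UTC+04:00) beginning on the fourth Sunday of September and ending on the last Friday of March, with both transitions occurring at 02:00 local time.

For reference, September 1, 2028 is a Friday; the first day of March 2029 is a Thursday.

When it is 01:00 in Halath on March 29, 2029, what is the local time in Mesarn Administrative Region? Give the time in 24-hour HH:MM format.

March 29, 2029 is outside the daylight-saving period (13 April – 28 October), so Halath is on standard time, UTC−12:00.
01:00 Halath + 12h = 13:00 UTC.
1 September 2028 is a Friday, so the first Sunday is September 3 and the fourth is September 24.
1 March 2029 is a Thursday, so Fridays fall on 2, 9, 16, 23, 30; the last is March 30.
At the standard offset (UTC+03:00), 13:00 UTC + 3h = 16:00 Mesarn Administrative Region standard time.
The standard-time date in Mesarn Administrative Region, March 29, 2029, lies within the daylight-saving period (24 September 2028 – 30 March 2029), so Mesarn Administrative Region is on daylight time, UTC+04:00.
13:00 UTC + 4h = 17:00 Mesarn Administrative Region.

17:00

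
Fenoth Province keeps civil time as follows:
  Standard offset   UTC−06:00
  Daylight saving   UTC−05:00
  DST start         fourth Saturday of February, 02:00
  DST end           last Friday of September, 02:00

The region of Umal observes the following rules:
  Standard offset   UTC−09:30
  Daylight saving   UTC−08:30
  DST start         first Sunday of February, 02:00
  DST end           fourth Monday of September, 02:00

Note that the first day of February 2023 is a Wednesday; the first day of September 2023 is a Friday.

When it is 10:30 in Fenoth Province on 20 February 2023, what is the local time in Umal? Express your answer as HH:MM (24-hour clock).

1 February 2023 is a Wednesday, so the first Saturday is February 4 and the fourth is February 25.
1 September 2023 is a Friday, so Fridays fall on 1, 8, 15, 22, 29; the last is September 29.
20 February 2023 does not fall between 25 February and 29 September, so daylight saving is not in effect and Fenoth Province is at UTC−06:00.
10:30 Fenoth Province + 6h = 16:30 UTC.
1 February 2023 is a Wednesday, so the first Sunday is February 5.
1 September 2023 is a Friday, so the first Monday is September 4 and the fourth is September 25.
At the standard offset (UTC−09:30), 16:30 UTC − 9h30m = 07:00 Umal standard time.
The standard-time date in Umal, 20 February 2023, lies within the daylight-saving period (5 February – 25 September), so Umal is on daylight time, UTC−08:30.
16:30 UTC − 8h30m = 08:00 Umal.

08:00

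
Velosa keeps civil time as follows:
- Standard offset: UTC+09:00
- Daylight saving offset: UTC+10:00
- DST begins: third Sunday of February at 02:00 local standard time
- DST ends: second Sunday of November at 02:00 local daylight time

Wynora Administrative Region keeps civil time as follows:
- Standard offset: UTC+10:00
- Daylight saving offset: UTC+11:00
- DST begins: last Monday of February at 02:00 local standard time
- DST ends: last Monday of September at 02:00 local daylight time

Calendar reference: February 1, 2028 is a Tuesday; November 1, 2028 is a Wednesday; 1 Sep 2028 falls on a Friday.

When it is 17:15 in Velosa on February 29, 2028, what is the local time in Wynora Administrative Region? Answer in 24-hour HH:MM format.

1 February 2028 is a Tuesday, so the first Sunday is February 6 and the third is February 20.
1 November 2028 is a Wednesday, so the first Sunday is November 5 and the second is November 12.
February 29, 2028 falls between 20 February and 12 November, so daylight saving is in effect and Velosa is at UTC+10:00.
17:15 Velosa − 10h = 07:15 UTC.
1 February 2028 is a Tuesday, so Mondays fall on 7, 14, 21, 28; the last is February 28.
1 September 2028 is a Friday, so Mondays fall on 4, 11, 18, 25; the last is September 25.
At the standard offset (UTC+10:00), 07:15 UTC + 10h = 17:15 Wynora Administrative Region standard time.
The standard-time date in Wynora Administrative Region, February 29, 2028, falls between 28 February and 25 September, so daylight saving is in effect and Wynora Administrative Region is at UTC+11:00.
07:15 UTC + 11h = 18:15 Wynora Administrative Region.

18:15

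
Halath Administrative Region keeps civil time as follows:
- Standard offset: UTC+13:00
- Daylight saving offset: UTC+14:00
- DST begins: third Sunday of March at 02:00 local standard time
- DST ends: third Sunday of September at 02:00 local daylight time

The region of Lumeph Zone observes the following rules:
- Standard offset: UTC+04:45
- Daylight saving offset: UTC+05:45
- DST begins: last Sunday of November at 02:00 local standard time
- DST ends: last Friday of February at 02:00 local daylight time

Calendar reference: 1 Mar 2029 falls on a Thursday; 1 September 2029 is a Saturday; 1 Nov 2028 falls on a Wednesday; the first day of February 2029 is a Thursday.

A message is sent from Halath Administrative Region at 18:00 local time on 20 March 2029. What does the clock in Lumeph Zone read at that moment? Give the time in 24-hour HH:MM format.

08:45

1 March 2029 is a Thursday, so the first Sunday is March 4 and the third is March 18.
1 September 2029 is a Saturday, so the first Sunday is September 2 and the third is September 16.
Daylight saving runs 18 March – 16 September; 20 March 2029 is inside that window, so Halath Administrative Region is at UTC+14:00.
18:00 Halath Administrative Region − 14h = 04:00 UTC.
1 November 2028 is a Wednesday, so Sundays fall on 5, 12, 19, 26; the last is November 26.
1 February 2029 is a Thursday, so Fridays fall on 2, 9, 16, 23; the last is February 23.
At the standard offset (UTC+04:45), 04:00 UTC + 4h45m = 08:45 Lumeph Zone standard time.
Daylight saving runs 26 November 2028 – 23 February 2029; the standard-time date in Lumeph Zone, 20 March 2029, is outside that window, so Lumeph Zone is on standard time at UTC+04:45.
04:00 UTC + 4h45m = 08:45 Lumeph Zone.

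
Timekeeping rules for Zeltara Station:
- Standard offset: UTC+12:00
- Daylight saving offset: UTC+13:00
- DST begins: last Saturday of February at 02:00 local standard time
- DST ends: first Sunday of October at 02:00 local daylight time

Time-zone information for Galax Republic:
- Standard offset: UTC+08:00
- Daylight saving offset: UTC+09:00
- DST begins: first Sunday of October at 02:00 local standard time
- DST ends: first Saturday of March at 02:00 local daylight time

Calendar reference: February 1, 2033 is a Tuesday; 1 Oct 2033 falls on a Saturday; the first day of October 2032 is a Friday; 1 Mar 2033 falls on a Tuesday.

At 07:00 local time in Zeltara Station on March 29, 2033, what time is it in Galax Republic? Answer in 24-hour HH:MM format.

02:00

1 February 2033 is a Tuesday, so Saturdays fall on 5, 12, 19, 26; the last is February 26.
1 October 2033 is a Saturday, so the first Sunday is October 2.
March 29, 2033 lies within the daylight-saving period (26 February – 2 October), so Zeltara Station is on daylight time, UTC+13:00.
07:00 Zeltara Station − 13h = 18:00 UTC (rolling into the previous day, 28 March 2033).
1 October 2032 is a Friday, so the first Sunday is October 3.
1 March 2033 is a Tuesday, so the first Saturday is March 5.
At the standard offset (UTC+08:00), 18:00 UTC + 8h = 02:00 Galax Republic standard time (rolling into the next day, 29 March 2033).
The standard-time date in Galax Republic, March 29, 2033, is outside the daylight-saving period (3 October 2032 – 5 March 2033), so Galax Republic is on standard time, UTC+08:00.
18:00 UTC + 8h = 02:00 Galax Republic (rolling into the next day, 29 March 2033).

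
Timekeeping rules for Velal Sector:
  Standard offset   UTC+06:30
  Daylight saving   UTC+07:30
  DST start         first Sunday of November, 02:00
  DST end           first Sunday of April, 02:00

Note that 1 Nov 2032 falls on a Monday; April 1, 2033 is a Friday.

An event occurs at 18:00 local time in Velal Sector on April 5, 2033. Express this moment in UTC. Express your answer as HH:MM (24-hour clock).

11:30

1 November 2032 is a Monday, so the first Sunday is November 7.
1 April 2033 is a Friday, so the first Sunday is April 3.
April 5, 2033 does not fall between 7 November 2032 and 3 April 2033, so daylight saving is not in effect and Velal Sector is at UTC+06:30.
18:00 local − 6h30m = 11:30 UTC.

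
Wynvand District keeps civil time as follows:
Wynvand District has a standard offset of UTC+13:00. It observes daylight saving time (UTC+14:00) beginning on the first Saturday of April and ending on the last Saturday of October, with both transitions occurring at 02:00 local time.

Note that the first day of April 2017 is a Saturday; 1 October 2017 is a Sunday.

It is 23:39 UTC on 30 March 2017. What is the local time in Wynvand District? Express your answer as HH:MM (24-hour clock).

1 April 2017 is a Saturday, so the first Saturday is April 1.
1 October 2017 is a Sunday, so Saturdays fall on 7, 14, 21, 28; the last is October 28.
At the standard offset (UTC+13:00), 23:39 UTC + 13h = 12:39 Wynvand District standard time (rolling into the next day, 31 March 2017).
The standard-time date in Wynvand District, 31 March 2017, does not fall between 1 April and 28 October, so daylight saving is not in effect and Wynvand District is at UTC+13:00.
23:39 UTC + 13h = 12:39 local (rolling into the next day, 31 March 2017).

12:39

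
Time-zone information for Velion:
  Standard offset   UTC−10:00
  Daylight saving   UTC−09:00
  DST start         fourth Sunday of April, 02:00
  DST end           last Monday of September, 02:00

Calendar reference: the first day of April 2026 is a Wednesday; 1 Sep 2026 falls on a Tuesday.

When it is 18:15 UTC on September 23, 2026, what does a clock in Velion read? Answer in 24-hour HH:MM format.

1 April 2026 is a Wednesday, so the first Sunday is April 5 and the fourth is April 26.
1 September 2026 is a Tuesday, so Mondays fall on 7, 14, 21, 28; the last is September 28.
At the standard offset (UTC−10:00), 18:15 UTC − 10h = 08:15 Velion standard time.
The standard-time date in Velion, September 23, 2026, falls between 26 April and 28 September, so daylight saving is in effect and Velion is at UTC−09:00.
18:15 UTC − 9h = 09:15 local.

09:15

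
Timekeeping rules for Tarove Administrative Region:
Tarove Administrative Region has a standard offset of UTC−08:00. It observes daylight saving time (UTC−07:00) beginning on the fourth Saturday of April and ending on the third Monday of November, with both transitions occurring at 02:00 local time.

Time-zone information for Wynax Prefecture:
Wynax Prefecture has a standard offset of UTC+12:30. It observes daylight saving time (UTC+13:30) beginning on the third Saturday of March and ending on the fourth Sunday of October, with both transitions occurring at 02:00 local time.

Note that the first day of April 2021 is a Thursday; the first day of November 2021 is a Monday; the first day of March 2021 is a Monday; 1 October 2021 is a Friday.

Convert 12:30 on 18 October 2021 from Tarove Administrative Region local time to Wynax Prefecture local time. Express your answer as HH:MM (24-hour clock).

1 April 2021 is a Thursday, so the first Saturday is April 3 and the fourth is April 24.
1 November 2021 is a Monday, so the first Monday is November 1 and the third is November 15.
Daylight saving runs 24 April – 15 November; 18 October 2021 is inside that window, so Tarove Administrative Region is at UTC−07:00.
12:30 Tarove Administrative Region + 7h = 19:30 UTC.
1 March 2021 is a Monday, so the first Saturday is March 6 and the third is March 20.
1 October 2021 is a Friday, so the first Sunday is October 3 and the fourth is October 24.
At the standard offset (UTC+12:30), 19:30 UTC + 12h30m = 08:00 Wynax Prefecture standard time (rolling into the next day, 19 October 2021).
The standard-time date in Wynax Prefecture, 19 October 2021, lies within the daylight-saving period (20 March – 24 October), so Wynax Prefecture is on daylight time, UTC+13:30.
19:30 UTC + 13h30m = 09:00 Wynax Prefecture (rolling into the next day, 19 October 2021).

09:00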